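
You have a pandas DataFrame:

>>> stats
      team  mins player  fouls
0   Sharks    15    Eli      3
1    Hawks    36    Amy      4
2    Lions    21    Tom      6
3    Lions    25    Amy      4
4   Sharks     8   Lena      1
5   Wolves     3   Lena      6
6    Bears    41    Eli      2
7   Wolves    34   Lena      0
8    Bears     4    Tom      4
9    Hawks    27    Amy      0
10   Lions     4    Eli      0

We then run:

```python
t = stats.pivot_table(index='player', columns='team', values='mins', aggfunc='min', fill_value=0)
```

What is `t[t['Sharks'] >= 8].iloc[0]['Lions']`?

4

pivot: rows=player, cols=team, min(mins):
team    Bears  Hawks  Lions  Sharks  Wolves
player                                     
Amy         0     27     25       0       0
Eli        41      0      4      15       0
Lena        0      0      0       8       3
Tom         4      0     21       0       0
filter rows where Sharks >= 8:
team    Bears  Hawks  Lions  Sharks  Wolves
player                                     
Eli        41      0      4      15       0
Lena        0      0      0       8       3
Reading off the value at position 0, column 'Lions', we get 4.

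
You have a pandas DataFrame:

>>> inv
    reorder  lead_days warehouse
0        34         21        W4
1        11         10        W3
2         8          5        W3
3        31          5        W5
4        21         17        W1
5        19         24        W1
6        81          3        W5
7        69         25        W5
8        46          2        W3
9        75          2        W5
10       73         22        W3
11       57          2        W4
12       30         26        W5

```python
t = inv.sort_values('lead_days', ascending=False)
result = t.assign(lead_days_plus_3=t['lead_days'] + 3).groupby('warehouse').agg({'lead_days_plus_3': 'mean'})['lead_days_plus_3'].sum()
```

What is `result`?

65.95

sort by lead_days descending:
    reorder  lead_days warehouse
12       30         26        W5
7        69         25        W5
5        19         24        W1
10       73         22        W3
0        34         21        W4
4        21         17        W1
1        11         10        W3
2         8          5        W3
3        31          5        W5
6        81          3        W5
8        46          2        W3
9        75          2        W5
11       57          2        W4
add column lead_days_plus_3 = t['lead_days'] + 3:
    reorder  lead_days warehouse  lead_days_plus_3
12       30         26        W5                29
7        69         25        W5                28
5        19         24        W1                27
10       73         22        W3                25
0        34         21        W4                24
4        21         17        W1                20
1        11         10        W3                13
2         8          5        W3                 8
3        31          5        W5                 8
6        81          3        W5                 6
8        46          2        W3                 5
9        75          2        W5                 5
11       57          2        W4                 5
group by warehouse, mean of lead_days_plus_3:
           lead_days_plus_3
warehouse                  
W1                    23.50
W3                    12.75
W4                    14.50
W5                    15.20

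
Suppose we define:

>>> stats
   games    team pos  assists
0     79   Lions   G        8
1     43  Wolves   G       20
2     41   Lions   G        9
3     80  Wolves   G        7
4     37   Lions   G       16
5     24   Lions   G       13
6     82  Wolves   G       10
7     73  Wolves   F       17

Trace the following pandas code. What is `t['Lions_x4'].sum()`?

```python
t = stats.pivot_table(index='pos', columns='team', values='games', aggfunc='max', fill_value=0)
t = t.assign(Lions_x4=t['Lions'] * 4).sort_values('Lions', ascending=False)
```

pivot: rows=pos, cols=team, max(games):
team  Lions  Wolves
pos                
F         0      73
G        79      82
add column Lions_x4 = t['Lions'] * 4:
team  Lions  Wolves  Lions_x4
pos                          
F         0      73         0
G        79      82       316
sort by Lions descending:
team  Lions  Wolves  Lions_x4
pos                          
G        79      82       316
F         0      73         0
Hence 316.

316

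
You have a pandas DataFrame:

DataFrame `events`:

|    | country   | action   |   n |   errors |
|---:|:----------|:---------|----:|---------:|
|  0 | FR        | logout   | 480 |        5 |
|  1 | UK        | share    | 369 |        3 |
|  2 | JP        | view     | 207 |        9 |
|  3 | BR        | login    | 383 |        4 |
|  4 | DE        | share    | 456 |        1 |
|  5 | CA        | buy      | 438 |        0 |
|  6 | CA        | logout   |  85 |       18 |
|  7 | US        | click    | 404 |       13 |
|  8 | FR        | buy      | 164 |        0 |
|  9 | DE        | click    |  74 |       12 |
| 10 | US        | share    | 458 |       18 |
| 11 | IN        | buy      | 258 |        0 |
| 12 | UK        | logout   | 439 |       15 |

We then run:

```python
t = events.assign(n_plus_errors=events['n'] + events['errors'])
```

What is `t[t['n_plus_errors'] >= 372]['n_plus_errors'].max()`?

add column n_plus_errors = events['n'] + events['errors']:
   country  action    n  errors  n_plus_errors
0       FR  logout  480       5            485
1       UK   share  369       3            372
2       JP    view  207       9            216
3       BR   login  383       4            387
4       DE   share  456       1            457
5       CA     buy  438       0            438
6       CA  logout   85      18            103
7       US   click  404      13            417
8       FR     buy  164       0            164
9       DE   click   74      12             86
10      US   share  458      18            476
11      IN     buy  258       0            258
12      UK  logout  439      15            454
filter rows where n_plus_errors >= 372:
   country  action    n  errors  n_plus_errors
0       FR  logout  480       5            485
1       UK   share  369       3            372
3       BR   login  383       4            387
4       DE   share  456       1            457
5       CA     buy  438       0            438
7       US   click  404      13            417
10      US   share  458      18            476
12      UK  logout  439      15            454
max of column 'n_plus_errors' → 485

485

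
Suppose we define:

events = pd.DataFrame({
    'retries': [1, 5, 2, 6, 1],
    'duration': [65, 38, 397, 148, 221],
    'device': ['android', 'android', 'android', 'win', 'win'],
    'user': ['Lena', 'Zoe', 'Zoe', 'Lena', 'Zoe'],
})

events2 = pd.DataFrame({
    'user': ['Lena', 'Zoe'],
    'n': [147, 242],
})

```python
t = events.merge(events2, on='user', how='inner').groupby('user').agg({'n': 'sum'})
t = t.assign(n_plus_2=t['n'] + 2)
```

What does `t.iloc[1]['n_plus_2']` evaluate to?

728

merge on 'user' (how='inner') → 5 rows:
   retries  duration   device  user    n
0        1        65  android  Lena  147
1        5        38  android   Zoe  242
2        2       397  android   Zoe  242
3        6       148      win  Lena  147
4        1       221      win   Zoe  242
group by user, sum of n:
        n
user     
Lena  294
Zoe   726
add column n_plus_2 = t['n'] + 2:
        n  n_plus_2
user               
Lena  294       296
Zoe   726       728
The value at position 1, column 'n_plus_2' is 728.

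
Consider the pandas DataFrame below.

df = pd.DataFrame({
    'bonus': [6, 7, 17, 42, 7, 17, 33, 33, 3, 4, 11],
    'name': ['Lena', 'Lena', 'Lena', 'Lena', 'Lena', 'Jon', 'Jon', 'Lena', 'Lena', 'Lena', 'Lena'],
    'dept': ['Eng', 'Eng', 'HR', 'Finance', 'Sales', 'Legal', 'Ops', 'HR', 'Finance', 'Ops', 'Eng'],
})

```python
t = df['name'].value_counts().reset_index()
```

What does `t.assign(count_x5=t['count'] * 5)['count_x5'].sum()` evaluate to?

55

value_counts of name:
name
Lena    9
Jon     2
Name: count, dtype: int64
reset_index():
   name  count
0  Lena      9
1   Jon      2
add column count_x5 = t['count'] * 5:
   name  count  count_x5
0  Lena      9        45
1   Jon      2        10
Hence 55.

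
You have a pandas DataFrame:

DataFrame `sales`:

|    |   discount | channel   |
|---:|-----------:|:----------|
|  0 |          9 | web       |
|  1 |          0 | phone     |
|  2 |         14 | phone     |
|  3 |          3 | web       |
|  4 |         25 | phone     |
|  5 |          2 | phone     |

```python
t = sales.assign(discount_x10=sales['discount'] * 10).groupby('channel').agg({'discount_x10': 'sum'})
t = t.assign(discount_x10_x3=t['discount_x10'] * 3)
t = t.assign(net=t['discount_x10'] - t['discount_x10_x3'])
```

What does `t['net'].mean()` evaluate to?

-530.0

add column discount_x10 = sales['discount'] * 10:
   discount channel  discount_x10
0         9     web            90
1         0   phone             0
2        14   phone           140
3         3     web            30
4        25   phone           250
5         2   phone            20
group by channel, sum of discount_x10:
         discount_x10
channel              
phone             410
web               120
add column discount_x10_x3 = t['discount_x10'] * 3:
         discount_x10  discount_x10_x3
channel                               
phone             410             1230
web               120              360
add column net = t['discount_x10'] - t['discount_x10_x3']:
         discount_x10  discount_x10_x3  net
channel                                    
phone             410             1230 -820
web               120              360 -240
So mean() = -530.0.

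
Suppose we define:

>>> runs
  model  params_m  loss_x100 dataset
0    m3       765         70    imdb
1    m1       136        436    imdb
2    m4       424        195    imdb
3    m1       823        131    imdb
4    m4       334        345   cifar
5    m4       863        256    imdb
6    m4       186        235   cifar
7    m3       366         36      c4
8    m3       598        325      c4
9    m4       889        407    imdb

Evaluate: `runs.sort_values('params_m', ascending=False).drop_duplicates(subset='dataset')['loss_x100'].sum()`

1077

sort by params_m descending:
  model  params_m  loss_x100 dataset
9    m4       889        407    imdb
5    m4       863        256    imdb
3    m1       823        131    imdb
0    m3       765         70    imdb
8    m3       598        325      c4
2    m4       424        195    imdb
7    m3       366         36      c4
4    m4       334        345   cifar
6    m4       186        235   cifar
1    m1       136        436    imdb
drop duplicate dataset (keep=first):
  model  params_m  loss_x100 dataset
9    m4       889        407    imdb
8    m3       598        325      c4
4    m4       334        345   cifar
Then the sum of column 'loss_x100': 1077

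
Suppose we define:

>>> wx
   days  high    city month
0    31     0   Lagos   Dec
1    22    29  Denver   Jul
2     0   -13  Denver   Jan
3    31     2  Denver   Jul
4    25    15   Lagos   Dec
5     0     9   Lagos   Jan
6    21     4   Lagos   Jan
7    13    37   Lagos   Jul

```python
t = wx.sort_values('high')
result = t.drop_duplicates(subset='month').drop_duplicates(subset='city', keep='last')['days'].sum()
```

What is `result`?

sort by high:
   days  high    city month
2     0   -13  Denver   Jan
0    31     0   Lagos   Dec
3    31     2  Denver   Jul
6    21     4   Lagos   Jan
5     0     9   Lagos   Jan
4    25    15   Lagos   Dec
1    22    29  Denver   Jul
7    13    37   Lagos   Jul
drop duplicate month (keep=first):
   days  high    city month
2     0   -13  Denver   Jan
0    31     0   Lagos   Dec
3    31     2  Denver   Jul
drop duplicate city (keep=last):
   days  high    city month
0    31     0   Lagos   Dec
3    31     2  Denver   Jul

62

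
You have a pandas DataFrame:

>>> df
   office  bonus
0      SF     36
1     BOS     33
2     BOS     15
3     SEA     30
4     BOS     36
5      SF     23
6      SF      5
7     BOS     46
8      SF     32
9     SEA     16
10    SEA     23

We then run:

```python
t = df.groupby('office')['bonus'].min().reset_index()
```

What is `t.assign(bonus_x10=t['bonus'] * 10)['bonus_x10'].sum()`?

360

group by office, min of bonus:
office
BOS    15
SEA    16
SF      5
Name: bonus, dtype: int64
reset_index():
  office  bonus
0    BOS     15
1    SEA     16
2     SF      5
add column bonus_x10 = t['bonus'] * 10:
  office  bonus  bonus_x10
0    BOS     15        150
1    SEA     16        160
2     SF      5         50
Hence 360.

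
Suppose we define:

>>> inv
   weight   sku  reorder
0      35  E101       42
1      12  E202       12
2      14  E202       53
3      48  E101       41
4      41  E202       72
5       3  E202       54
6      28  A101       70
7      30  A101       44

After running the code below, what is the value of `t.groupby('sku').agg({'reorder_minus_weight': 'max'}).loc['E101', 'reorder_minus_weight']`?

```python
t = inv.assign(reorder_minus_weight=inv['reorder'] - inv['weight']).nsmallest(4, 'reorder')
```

7

add column reorder_minus_weight = inv['reorder'] - inv['weight']:
   weight   sku  reorder  reorder_minus_weight
0      35  E101       42                     7
1      12  E202       12                     0
2      14  E202       53                    39
3      48  E101       41                    -7
4      41  E202       72                    31
5       3  E202       54                    51
6      28  A101       70                    42
7      30  A101       44                    14
take 4 rows with smallest reorder:
   weight   sku  reorder  reorder_minus_weight
1      12  E202       12                     0
3      48  E101       41                    -7
0      35  E101       42                     7
7      30  A101       44                    14
group by sku, max of reorder_minus_weight:
      reorder_minus_weight
sku                       
A101                    14
E101                     7
E202                     0
value at row 'E101', column 'reorder_minus_weight' → 7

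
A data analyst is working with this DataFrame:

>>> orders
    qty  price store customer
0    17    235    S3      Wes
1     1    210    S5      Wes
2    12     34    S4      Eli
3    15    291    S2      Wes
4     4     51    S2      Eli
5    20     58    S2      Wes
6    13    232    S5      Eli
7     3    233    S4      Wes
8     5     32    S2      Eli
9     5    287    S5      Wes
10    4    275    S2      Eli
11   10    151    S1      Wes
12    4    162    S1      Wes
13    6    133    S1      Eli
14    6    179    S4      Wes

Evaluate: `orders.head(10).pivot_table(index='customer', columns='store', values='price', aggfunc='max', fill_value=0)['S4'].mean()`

take first 10 rows:
   qty  price store customer
0   17    235    S3      Wes
1    1    210    S5      Wes
2   12     34    S4      Eli
3   15    291    S2      Wes
4    4     51    S2      Eli
5   20     58    S2      Wes
6   13    232    S5      Eli
7    3    233    S4      Wes
8    5     32    S2      Eli
9    5    287    S5      Wes
pivot: rows=customer, cols=store, max(price):
store      S2   S3   S4   S5
customer                    
Eli        51    0   34  232
Wes       291  235  233  287

133.5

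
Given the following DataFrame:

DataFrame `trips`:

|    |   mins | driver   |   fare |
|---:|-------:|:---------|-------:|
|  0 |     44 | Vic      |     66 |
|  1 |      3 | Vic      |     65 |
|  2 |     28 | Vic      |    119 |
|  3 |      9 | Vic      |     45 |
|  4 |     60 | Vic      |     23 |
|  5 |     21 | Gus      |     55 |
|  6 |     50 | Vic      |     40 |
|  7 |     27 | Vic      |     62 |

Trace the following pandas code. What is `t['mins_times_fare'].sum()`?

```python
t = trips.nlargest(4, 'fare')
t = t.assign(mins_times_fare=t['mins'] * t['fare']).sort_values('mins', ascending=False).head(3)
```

7910

take 4 rows with largest fare:
   mins driver  fare
2    28    Vic   119
0    44    Vic    66
1     3    Vic    65
7    27    Vic    62
add column mins_times_fare = t['mins'] * t['fare']:
   mins driver  fare  mins_times_fare
2    28    Vic   119             3332
0    44    Vic    66             2904
1     3    Vic    65              195
7    27    Vic    62             1674
sort by mins descending:
   mins driver  fare  mins_times_fare
0    44    Vic    66             2904
2    28    Vic   119             3332
7    27    Vic    62             1674
1     3    Vic    65              195
take first 3 rows:
   mins driver  fare  mins_times_fare
0    44    Vic    66             2904
2    28    Vic   119             3332
7    27    Vic    62             1674
sum of column 'mins_times_fare' → 7910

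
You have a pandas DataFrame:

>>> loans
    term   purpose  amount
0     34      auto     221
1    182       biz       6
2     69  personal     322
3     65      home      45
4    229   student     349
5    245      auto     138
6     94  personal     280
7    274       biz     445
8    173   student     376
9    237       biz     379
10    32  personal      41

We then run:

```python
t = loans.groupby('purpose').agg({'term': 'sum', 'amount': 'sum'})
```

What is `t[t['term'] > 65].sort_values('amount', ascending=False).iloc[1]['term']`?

group by purpose: sum(term), sum(amount):
          term  amount
purpose               
auto       279     359
biz        693     830
home        65      45
personal   195     643
student    402     725
filter rows where term > 65:
          term  amount
purpose               
auto       279     359
biz        693     830
personal   195     643
student    402     725
sort by amount descending:
          term  amount
purpose               
biz        693     830
student    402     725
personal   195     643
auto       279     359
Then the value at position 1, column 'term': 402

402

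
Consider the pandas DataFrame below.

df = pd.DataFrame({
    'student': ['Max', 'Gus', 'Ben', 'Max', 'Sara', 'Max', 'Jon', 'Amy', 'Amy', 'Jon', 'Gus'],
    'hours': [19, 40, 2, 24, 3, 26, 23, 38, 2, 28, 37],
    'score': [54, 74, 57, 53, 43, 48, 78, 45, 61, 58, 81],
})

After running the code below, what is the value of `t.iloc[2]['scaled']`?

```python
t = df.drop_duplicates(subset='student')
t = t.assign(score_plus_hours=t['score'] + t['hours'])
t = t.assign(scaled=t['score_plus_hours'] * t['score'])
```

drop duplicate student (keep=first):
  student  hours  score
0     Max     19     54
1     Gus     40     74
2     Ben      2     57
4    Sara      3     43
6     Jon     23     78
7     Amy     38     45
add column score_plus_hours = t['score'] + t['hours']:
  student  hours  score  score_plus_hours
0     Max     19     54                73
1     Gus     40     74               114
2     Ben      2     57                59
4    Sara      3     43                46
6     Jon     23     78               101
7     Amy     38     45                83
add column scaled = t['score_plus_hours'] * t['score']:
  student  hours  score  score_plus_hours  scaled
0     Max     19     54                73    3942
1     Gus     40     74               114    8436
2     Ben      2     57                59    3363
4    Sara      3     43                46    1978
6     Jon     23     78               101    7878
7     Amy     38     45                83    3735

3363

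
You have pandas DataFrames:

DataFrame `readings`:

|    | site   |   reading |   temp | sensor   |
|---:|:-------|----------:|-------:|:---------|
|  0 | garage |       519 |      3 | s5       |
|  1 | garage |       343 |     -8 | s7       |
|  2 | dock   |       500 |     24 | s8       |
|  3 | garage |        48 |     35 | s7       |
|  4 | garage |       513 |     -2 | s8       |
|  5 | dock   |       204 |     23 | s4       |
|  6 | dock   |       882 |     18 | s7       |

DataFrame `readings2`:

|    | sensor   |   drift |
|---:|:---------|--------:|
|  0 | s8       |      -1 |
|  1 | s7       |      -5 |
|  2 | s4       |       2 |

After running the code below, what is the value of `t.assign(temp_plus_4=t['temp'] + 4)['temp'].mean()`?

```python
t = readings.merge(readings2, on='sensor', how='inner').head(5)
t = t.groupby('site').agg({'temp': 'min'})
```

merge on 'sensor' (how='inner') → 6 rows:
     site  reading  temp sensor  drift
0  garage      343    -8     s7     -5
1    dock      500    24     s8     -1
2  garage       48    35     s7     -5
3  garage      513    -2     s8     -1
4    dock      204    23     s4      2
5    dock      882    18     s7     -5
take first 5 rows:
     site  reading  temp sensor  drift
0  garage      343    -8     s7     -5
1    dock      500    24     s8     -1
2  garage       48    35     s7     -5
3  garage      513    -2     s8     -1
4    dock      204    23     s4      2
group by site, min of temp:
        temp
site        
dock      23
garage    -8
add column temp_plus_4 = t['temp'] + 4:
        temp  temp_plus_4
site                     
dock      23           27
garage    -8           -4
The mean of column 'temp' is 7.5.

7.5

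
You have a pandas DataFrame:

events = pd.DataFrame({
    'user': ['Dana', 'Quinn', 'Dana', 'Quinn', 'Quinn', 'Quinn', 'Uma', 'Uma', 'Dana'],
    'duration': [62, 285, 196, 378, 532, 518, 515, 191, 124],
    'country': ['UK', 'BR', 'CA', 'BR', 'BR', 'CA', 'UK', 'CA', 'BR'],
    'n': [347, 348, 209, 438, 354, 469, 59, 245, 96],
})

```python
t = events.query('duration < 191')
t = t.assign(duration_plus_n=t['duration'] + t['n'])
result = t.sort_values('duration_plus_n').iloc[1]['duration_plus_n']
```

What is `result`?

filter rows where duration < 191:
   user  duration country    n
0  Dana        62      UK  347
8  Dana       124      BR   96
add column duration_plus_n = t['duration'] + t['n']:
   user  duration country    n  duration_plus_n
0  Dana        62      UK  347              409
8  Dana       124      BR   96              220
sort by duration_plus_n:
   user  duration country    n  duration_plus_n
8  Dana       124      BR   96              220
0  Dana        62      UK  347              409
Reading off the value at position 1, column 'duration_plus_n', we get 409.

409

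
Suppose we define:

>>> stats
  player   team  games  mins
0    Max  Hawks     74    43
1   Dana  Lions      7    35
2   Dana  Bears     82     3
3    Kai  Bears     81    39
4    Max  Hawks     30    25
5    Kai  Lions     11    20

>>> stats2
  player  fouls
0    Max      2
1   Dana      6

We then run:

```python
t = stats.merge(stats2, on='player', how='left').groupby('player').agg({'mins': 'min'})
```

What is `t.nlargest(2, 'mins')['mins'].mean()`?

merge on 'player' (how='left') → 6 rows:
  player   team  games  mins  fouls
0    Max  Hawks     74    43    2.0
1   Dana  Lions      7    35    6.0
2   Dana  Bears     82     3    6.0
3    Kai  Bears     81    39    NaN
4    Max  Hawks     30    25    2.0
5    Kai  Lions     11    20    NaN
group by player, min of mins:
        mins
player      
Dana       3
Kai       20
Max       25
take 2 rows with largest mins:
        mins
player      
Max       25
Kai       20
Finally, mean of column 'mins' = 22.5.

22.5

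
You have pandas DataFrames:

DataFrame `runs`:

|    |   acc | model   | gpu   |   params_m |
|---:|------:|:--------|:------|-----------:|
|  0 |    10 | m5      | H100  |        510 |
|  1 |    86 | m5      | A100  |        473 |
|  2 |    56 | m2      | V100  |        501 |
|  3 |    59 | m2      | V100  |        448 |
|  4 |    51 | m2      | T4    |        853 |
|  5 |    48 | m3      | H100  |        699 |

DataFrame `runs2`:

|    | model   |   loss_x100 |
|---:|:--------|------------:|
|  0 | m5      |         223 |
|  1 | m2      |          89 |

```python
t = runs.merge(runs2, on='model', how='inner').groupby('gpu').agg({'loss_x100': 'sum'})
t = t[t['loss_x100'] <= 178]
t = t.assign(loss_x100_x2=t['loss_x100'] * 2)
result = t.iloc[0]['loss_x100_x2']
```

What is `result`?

178

merge on 'model' (how='inner') → 5 rows:
   acc model   gpu  params_m  loss_x100
0   10    m5  H100       510        223
1   86    m5  A100       473        223
2   56    m2  V100       501         89
3   59    m2  V100       448         89
4   51    m2    T4       853         89
group by gpu, sum of loss_x100:
      loss_x100
gpu            
A100        223
H100        223
T4           89
V100        178
filter rows where loss_x100 <= 178:
      loss_x100
gpu            
T4           89
V100        178
add column loss_x100_x2 = t['loss_x100'] * 2:
      loss_x100  loss_x100_x2
gpu                          
T4           89           178
V100        178           356
The value at position 0, column 'loss_x100_x2' is 178.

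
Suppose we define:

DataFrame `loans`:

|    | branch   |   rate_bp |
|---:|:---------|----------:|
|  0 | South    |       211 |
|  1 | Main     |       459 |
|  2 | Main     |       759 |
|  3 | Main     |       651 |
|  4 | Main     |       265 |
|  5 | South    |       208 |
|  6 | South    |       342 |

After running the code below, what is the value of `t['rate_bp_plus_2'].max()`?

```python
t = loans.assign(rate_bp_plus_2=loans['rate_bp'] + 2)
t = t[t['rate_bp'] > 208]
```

761

add column rate_bp_plus_2 = loans['rate_bp'] + 2:
  branch  rate_bp  rate_bp_plus_2
0  South      211             213
1   Main      459             461
2   Main      759             761
3   Main      651             653
4   Main      265             267
5  South      208             210
6  South      342             344
filter rows where rate_bp > 208:
  branch  rate_bp  rate_bp_plus_2
0  South      211             213
1   Main      459             461
2   Main      759             761
3   Main      651             653
4   Main      265             267
6  South      342             344
Hence 761.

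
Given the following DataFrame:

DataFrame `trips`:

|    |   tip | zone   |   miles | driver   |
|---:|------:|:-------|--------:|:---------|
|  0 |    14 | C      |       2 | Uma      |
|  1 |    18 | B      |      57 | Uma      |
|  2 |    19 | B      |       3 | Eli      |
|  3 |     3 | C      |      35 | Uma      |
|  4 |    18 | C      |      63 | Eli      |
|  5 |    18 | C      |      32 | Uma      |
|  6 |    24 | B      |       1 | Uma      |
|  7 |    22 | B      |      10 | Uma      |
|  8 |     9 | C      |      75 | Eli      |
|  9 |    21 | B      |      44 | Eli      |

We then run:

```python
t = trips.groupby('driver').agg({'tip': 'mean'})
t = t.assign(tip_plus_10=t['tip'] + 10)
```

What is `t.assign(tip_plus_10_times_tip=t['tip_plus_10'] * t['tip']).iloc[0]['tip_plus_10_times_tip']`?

group by driver, mean of tip:
          tip
driver       
Eli     16.75
Uma     16.50
add column tip_plus_10 = t['tip'] + 10:
          tip  tip_plus_10
driver                    
Eli     16.75        26.75
Uma     16.50        26.50
add column tip_plus_10_times_tip = t['tip_plus_10'] * t['tip']:
          tip  tip_plus_10  tip_plus_10_times_tip
driver                                           
Eli     16.75        26.75               448.0625
Uma     16.50        26.50               437.2500

448.0625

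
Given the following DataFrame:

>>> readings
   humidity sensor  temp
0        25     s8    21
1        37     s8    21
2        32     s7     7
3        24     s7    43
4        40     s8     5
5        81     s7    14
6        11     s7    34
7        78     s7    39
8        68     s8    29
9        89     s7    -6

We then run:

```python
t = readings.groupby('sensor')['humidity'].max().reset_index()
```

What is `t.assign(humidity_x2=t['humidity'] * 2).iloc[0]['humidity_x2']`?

group by sensor, max of humidity:
sensor
s7    89
s8    68
Name: humidity, dtype: int64
reset_index():
  sensor  humidity
0     s7        89
1     s8        68
add column humidity_x2 = t['humidity'] * 2:
  sensor  humidity  humidity_x2
0     s7        89          178
1     s8        68          136

178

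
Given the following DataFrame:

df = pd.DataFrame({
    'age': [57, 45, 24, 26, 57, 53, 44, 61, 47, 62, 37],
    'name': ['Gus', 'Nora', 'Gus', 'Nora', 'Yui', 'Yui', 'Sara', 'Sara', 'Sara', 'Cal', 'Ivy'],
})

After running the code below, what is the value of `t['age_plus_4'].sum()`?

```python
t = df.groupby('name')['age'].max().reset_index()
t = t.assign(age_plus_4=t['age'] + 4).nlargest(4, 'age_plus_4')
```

253

group by name, max of age:
name
Cal     62
Gus     57
Ivy     37
Nora    45
Sara    61
Yui     57
Name: age, dtype: int64
reset_index():
   name  age
0   Cal   62
1   Gus   57
2   Ivy   37
3  Nora   45
4  Sara   61
5   Yui   57
add column age_plus_4 = t['age'] + 4:
   name  age  age_plus_4
0   Cal   62          66
1   Gus   57          61
2   Ivy   37          41
3  Nora   45          49
4  Sara   61          65
5   Yui   57          61
take 4 rows with largest age_plus_4:
   name  age  age_plus_4
0   Cal   62          66
4  Sara   61          65
1   Gus   57          61
5   Yui   57          61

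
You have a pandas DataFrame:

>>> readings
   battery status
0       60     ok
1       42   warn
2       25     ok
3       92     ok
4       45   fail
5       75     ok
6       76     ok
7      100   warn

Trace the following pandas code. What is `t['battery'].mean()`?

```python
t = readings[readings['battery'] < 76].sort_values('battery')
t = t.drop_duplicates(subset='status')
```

filter rows where battery < 76:
   battery status
0       60     ok
1       42   warn
2       25     ok
4       45   fail
5       75     ok
sort by battery:
   battery status
2       25     ok
1       42   warn
4       45   fail
0       60     ok
5       75     ok
drop duplicate status (keep=first):
   battery status
2       25     ok
1       42   warn
4       45   fail
Hence 37.3333333333.

37.3333333333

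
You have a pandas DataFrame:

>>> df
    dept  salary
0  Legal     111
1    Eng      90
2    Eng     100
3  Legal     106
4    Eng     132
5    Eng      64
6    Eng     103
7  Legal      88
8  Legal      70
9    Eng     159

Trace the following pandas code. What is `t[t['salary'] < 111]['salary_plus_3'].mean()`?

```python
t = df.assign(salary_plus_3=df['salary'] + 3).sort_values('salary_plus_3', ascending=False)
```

91.7142857143

add column salary_plus_3 = df['salary'] + 3:
    dept  salary  salary_plus_3
0  Legal     111            114
1    Eng      90             93
2    Eng     100            103
3  Legal     106            109
4    Eng     132            135
5    Eng      64             67
6    Eng     103            106
7  Legal      88             91
8  Legal      70             73
9    Eng     159            162
sort by salary_plus_3 descending:
    dept  salary  salary_plus_3
9    Eng     159            162
4    Eng     132            135
0  Legal     111            114
3  Legal     106            109
6    Eng     103            106
2    Eng     100            103
1    Eng      90             93
7  Legal      88             91
8  Legal      70             73
5    Eng      64             67
filter rows where salary < 111:
    dept  salary  salary_plus_3
3  Legal     106            109
6    Eng     103            106
2    Eng     100            103
1    Eng      90             93
7  Legal      88             91
8  Legal      70             73
5    Eng      64             67
Then the mean of column 'salary_plus_3': 91.7142857143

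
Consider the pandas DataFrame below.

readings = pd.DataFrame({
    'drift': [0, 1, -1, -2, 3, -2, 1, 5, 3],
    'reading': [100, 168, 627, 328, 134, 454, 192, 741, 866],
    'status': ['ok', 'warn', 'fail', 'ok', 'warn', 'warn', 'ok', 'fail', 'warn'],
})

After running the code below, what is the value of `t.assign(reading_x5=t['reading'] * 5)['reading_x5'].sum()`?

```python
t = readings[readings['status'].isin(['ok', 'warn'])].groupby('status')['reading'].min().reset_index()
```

1170

filter rows where status in ['ok', 'warn']:
   drift  reading status
0      0      100     ok
1      1      168   warn
3     -2      328     ok
4      3      134   warn
5     -2      454   warn
6      1      192     ok
8      3      866   warn
group by status, min of reading:
status
ok      100
warn    134
Name: reading, dtype: int64
reset_index():
  status  reading
0     ok      100
1   warn      134
add column reading_x5 = t['reading'] * 5:
  status  reading  reading_x5
0     ok      100         500
1   warn      134         670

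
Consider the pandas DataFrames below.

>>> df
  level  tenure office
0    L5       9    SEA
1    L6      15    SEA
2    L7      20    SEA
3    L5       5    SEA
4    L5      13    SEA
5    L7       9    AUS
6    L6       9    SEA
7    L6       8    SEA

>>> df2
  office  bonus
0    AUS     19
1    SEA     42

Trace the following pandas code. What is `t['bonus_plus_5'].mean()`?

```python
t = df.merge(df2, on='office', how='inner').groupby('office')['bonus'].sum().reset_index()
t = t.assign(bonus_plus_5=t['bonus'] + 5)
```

merge on 'office' (how='inner') → 8 rows:
  level  tenure office  bonus
0    L5       9    SEA     42
1    L6      15    SEA     42
2    L7      20    SEA     42
3    L5       5    SEA     42
4    L5      13    SEA     42
5    L7       9    AUS     19
6    L6       9    SEA     42
7    L6       8    SEA     42
group by office, sum of bonus:
office
AUS     19
SEA    294
Name: bonus, dtype: int64
reset_index():
  office  bonus
0    AUS     19
1    SEA    294
add column bonus_plus_5 = t['bonus'] + 5:
  office  bonus  bonus_plus_5
0    AUS     19            24
1    SEA    294           299

161.5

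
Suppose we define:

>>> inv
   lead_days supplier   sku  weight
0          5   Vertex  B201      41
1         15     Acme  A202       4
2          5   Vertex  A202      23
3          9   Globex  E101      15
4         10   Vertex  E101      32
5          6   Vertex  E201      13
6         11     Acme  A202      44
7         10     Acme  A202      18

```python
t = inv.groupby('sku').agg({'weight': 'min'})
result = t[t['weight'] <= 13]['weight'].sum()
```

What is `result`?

17

group by sku, min of weight:
      weight
sku         
A202       4
B201      41
E101      15
E201      13
filter rows where weight <= 13:
      weight
sku         
A202       4
E201      13
Finally, sum of column 'weight' = 17.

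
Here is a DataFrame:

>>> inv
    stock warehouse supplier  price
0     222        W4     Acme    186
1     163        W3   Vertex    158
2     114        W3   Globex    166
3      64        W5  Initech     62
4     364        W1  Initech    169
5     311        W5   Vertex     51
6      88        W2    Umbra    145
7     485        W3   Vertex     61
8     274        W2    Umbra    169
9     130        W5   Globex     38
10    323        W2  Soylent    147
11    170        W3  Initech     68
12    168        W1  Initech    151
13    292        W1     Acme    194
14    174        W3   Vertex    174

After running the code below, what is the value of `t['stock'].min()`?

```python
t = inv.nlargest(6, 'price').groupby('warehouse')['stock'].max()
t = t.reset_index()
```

174

take 6 rows with largest price:
    stock warehouse supplier  price
13    292        W1     Acme    194
0     222        W4     Acme    186
14    174        W3   Vertex    174
4     364        W1  Initech    169
8     274        W2    Umbra    169
2     114        W3   Globex    166
group by warehouse, max of stock:
warehouse
W1    364
W2    274
W3    174
W4    222
Name: stock, dtype: int64
reset_index():
  warehouse  stock
0        W1    364
1        W2    274
2        W3    174
3        W4    222
So min() = 174.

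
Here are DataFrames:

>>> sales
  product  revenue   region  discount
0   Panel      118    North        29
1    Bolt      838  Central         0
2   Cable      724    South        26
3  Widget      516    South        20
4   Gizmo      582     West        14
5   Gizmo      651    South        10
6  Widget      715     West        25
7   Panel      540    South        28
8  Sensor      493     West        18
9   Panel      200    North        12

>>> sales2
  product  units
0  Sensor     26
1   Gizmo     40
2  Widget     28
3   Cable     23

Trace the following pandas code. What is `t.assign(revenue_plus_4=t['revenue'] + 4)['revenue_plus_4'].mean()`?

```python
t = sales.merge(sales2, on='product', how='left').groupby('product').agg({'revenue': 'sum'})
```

merge on 'product' (how='left') → 10 rows:
  product  revenue   region  discount  units
0   Panel      118    North        29    NaN
1    Bolt      838  Central         0    NaN
2   Cable      724    South        26   23.0
3  Widget      516    South        20   28.0
4   Gizmo      582     West        14   40.0
5   Gizmo      651    South        10   40.0
6  Widget      715     West        25   28.0
7   Panel      540    South        28    NaN
8  Sensor      493     West        18   26.0
9   Panel      200    North        12    NaN
group by product, sum of revenue:
         revenue
product         
Bolt         838
Cable        724
Gizmo       1233
Panel        858
Sensor       493
Widget      1231
add column revenue_plus_4 = t['revenue'] + 4:
         revenue  revenue_plus_4
product                         
Bolt         838             842
Cable        724             728
Gizmo       1233            1237
Panel        858             862
Sensor       493             497
Widget      1231            1235
Finally, mean of column 'revenue_plus_4' = 900.166666667.

900.166666667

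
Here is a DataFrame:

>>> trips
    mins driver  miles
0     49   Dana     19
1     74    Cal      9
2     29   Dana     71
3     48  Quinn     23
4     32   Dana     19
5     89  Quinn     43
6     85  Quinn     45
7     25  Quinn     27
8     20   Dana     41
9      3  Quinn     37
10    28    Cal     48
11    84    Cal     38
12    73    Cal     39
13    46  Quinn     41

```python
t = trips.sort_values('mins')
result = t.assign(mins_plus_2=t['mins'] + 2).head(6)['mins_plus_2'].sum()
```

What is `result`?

149

sort by mins:
    mins driver  miles
9      3  Quinn     37
8     20   Dana     41
7     25  Quinn     27
10    28    Cal     48
2     29   Dana     71
4     32   Dana     19
13    46  Quinn     41
3     48  Quinn     23
0     49   Dana     19
12    73    Cal     39
1     74    Cal      9
11    84    Cal     38
6     85  Quinn     45
5     89  Quinn     43
add column mins_plus_2 = t['mins'] + 2:
    mins driver  miles  mins_plus_2
9      3  Quinn     37            5
8     20   Dana     41           22
7     25  Quinn     27           27
10    28    Cal     48           30
2     29   Dana     71           31
4     32   Dana     19           34
13    46  Quinn     41           48
3     48  Quinn     23           50
0     49   Dana     19           51
12    73    Cal     39           75
1     74    Cal      9           76
11    84    Cal     38           86
6     85  Quinn     45           87
5     89  Quinn     43           91
take first 6 rows:
    mins driver  miles  mins_plus_2
9      3  Quinn     37            5
8     20   Dana     41           22
7     25  Quinn     27           27
10    28    Cal     48           30
2     29   Dana     71           31
4     32   Dana     19           34
sum of column 'mins_plus_2' → 149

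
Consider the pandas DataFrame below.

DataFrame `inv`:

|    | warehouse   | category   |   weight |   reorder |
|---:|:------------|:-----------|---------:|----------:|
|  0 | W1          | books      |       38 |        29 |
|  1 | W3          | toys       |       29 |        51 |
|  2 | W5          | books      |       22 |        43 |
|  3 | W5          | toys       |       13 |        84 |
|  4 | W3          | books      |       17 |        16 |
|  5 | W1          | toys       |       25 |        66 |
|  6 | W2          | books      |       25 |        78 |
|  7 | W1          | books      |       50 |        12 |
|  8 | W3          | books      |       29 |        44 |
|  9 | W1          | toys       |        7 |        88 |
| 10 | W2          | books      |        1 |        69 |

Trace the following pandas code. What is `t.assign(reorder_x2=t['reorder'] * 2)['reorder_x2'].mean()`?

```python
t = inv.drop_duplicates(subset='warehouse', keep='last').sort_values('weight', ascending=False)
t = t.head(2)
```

128.0

drop duplicate warehouse (keep=last):
   warehouse category  weight  reorder
3         W5     toys      13       84
8         W3    books      29       44
9         W1     toys       7       88
10        W2    books       1       69
sort by weight descending:
   warehouse category  weight  reorder
8         W3    books      29       44
3         W5     toys      13       84
9         W1     toys       7       88
10        W2    books       1       69
take first 2 rows:
  warehouse category  weight  reorder
8        W3    books      29       44
3        W5     toys      13       84
add column reorder_x2 = t['reorder'] * 2:
  warehouse category  weight  reorder  reorder_x2
8        W3    books      29       44          88
3        W5     toys      13       84         168
Finally, mean of column 'reorder_x2' = 128.0.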